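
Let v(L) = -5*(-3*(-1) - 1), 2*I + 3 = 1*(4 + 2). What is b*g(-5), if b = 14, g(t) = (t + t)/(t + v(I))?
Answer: 28/3 ≈ 9.3333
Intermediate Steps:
I = 3/2 (I = -3/2 + (1*(4 + 2))/2 = -3/2 + (1*6)/2 = -3/2 + (½)*6 = -3/2 + 3 = 3/2 ≈ 1.5000)
v(L) = -10 (v(L) = -5*(3 - 1) = -5*2 = -10)
g(t) = 2*t/(-10 + t) (g(t) = (t + t)/(t - 10) = (2*t)/(-10 + t) = 2*t/(-10 + t))
b*g(-5) = 14*(2*(-5)/(-10 - 5)) = 14*(2*(-5)/(-15)) = 14*(2*(-5)*(-1/15)) = 14*(⅔) = 28/3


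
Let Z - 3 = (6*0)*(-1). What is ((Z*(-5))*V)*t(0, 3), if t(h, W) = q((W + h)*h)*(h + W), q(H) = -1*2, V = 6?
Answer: 540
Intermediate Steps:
q(H) = -2
Z = 3 (Z = 3 + (6*0)*(-1) = 3 + 0*(-1) = 3 + 0 = 3)
t(h, W) = -2*W - 2*h (t(h, W) = -2*(h + W) = -2*(W + h) = -2*W - 2*h)
((Z*(-5))*V)*t(0, 3) = ((3*(-5))*6)*(-2*3 - 2*0) = (-15*6)*(-6 + 0) = -90*(-6) = 540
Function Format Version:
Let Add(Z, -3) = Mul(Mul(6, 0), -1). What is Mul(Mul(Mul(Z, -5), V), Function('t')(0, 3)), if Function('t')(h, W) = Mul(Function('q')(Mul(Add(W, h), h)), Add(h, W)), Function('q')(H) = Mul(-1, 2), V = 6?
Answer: 540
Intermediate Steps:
Function('q')(H) = -2
Z = 3 (Z = Add(3, Mul(Mul(6, 0), -1)) = Add(3, Mul(0, -1)) = Add(3, 0) = 3)
Function('t')(h, W) = Add(Mul(-2, W), Mul(-2, h)) (Function('t')(h, W) = Mul(-2, Add(h, W)) = Mul(-2, Add(W, h)) = Add(Mul(-2, W), Mul(-2, h)))
Mul(Mul(Mul(Z, -5), V), Function('t')(0, 3)) = Mul(Mul(Mul(3, -5), 6), Add(Mul(-2, 3), Mul(-2, 0))) = Mul(Mul(-15, 6), Add(-6, 0)) = Mul(-90, -6) = 540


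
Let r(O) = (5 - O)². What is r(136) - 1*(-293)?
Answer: 17454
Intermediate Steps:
r(136) - 1*(-293) = (-5 + 136)² - 1*(-293) = 131² + 293 = 17161 + 293 = 17454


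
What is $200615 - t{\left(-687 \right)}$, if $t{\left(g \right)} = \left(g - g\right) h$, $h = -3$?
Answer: $200615$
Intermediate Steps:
$t{\left(g \right)} = 0$ ($t{\left(g \right)} = \left(g - g\right) \left(-3\right) = 0 \left(-3\right) = 0$)
$200615 - t{\left(-687 \right)} = 200615 - 0 = 200615 + 0 = 200615$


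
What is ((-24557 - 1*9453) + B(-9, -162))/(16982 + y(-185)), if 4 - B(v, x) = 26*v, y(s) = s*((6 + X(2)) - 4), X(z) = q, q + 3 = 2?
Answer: -33772/16797 ≈ -2.0106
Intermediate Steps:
q = -1 (q = -3 + 2 = -1)
X(z) = -1
y(s) = s (y(s) = s*((6 - 1) - 4) = s*(5 - 4) = s*1 = s)
B(v, x) = 4 - 26*v
((-24557 - 1*9453) + B(-9, -162))/(16982 + y(-185)) = ((-24557 - 1*9453) + (4 - 26*(-9)))/(16982 - 185) = ((-24557 - 9453) + (4 + 234))/16797 = (-34010 + 238)*(1/16797) = -33772*1/16797 = -33772/16797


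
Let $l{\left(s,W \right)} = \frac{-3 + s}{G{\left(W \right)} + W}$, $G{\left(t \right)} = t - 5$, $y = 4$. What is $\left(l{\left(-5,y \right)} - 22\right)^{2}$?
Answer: $\frac{5476}{9} \approx 608.44$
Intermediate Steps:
$G{\left(t \right)} = -5 + t$ ($G{\left(t \right)} = t - 5 = -5 + t$)
$l{\left(s,W \right)} = \frac{-3 + s}{-5 + 2 W}$ ($l{\left(s,W \right)} = \frac{-3 + s}{\left(-5 + W\right) + W} = \frac{-3 + s}{-5 + 2 W}$)
$\left(l{\left(-5,y \right)} - 22\right)^{2} = \left(\frac{-3 - 5}{-5 + 2 \cdot 4} - 22\right)^{2} = \left(\frac{1}{-5 + 8} \left(-8\right) - 22\right)^{2} = \left(\frac{1}{3} \left(-8\right) - 22\right)^{2} = \left(- \frac{8}{3} - 22\right)^{2} = \left(- \frac{74}{3}\right)^{2} = \frac{5476}{9}$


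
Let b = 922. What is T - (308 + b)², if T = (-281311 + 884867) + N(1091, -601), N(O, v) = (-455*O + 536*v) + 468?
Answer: -1727417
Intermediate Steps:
N(O, v) = 468 - 455*O + 536*v
T = -214517 (T = (-281311 + 884867) + (468 - 455*1091 + 536*(-601)) = 603556 + (468 - 496405 - 322136) = 603556 - 818073 = -214517)
T - (308 + b)² = -214517 - (308 + 922)² = -214517 - 1*1230² = -214517 - 1*1512900 = -214517 - 1512900 = -1727417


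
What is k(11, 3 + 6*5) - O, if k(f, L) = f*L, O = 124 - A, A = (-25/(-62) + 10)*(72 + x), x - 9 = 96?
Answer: 128983/62 ≈ 2080.4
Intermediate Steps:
x = 105 (x = 9 + 96 = 105)
A = 114165/62 (A = (-25/(-62) + 10)*(72 + 105) = (-25*(-1/62) + 10)*177 = (25/62 + 10)*177 = (645/62)*177 = 114165/62 ≈ 1841.4)
O = -106477/62 (O = 124 - 1*114165/62 = 124 - 114165/62 = -106477/62 ≈ -1717.4)
k(f, L) = L*f
k(11, 3 + 6*5) - O = (3 + 6*5)*11 - 1*(-106477/62) = (3 + 30)*11 + 106477/62 = 33*11 + 106477/62 = 363 + 106477/62 = 128983/62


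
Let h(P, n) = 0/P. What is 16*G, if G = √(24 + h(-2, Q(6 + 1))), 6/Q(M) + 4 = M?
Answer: 32*√6 ≈ 78.384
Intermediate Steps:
Q(M) = 6/(-4 + M)
h(P, n) = 0
G = 2*√6 (G = √(24 + 0) = √24 = 2*√6 ≈ 4.8990)
16*G = 16*(2*√6) = 32*√6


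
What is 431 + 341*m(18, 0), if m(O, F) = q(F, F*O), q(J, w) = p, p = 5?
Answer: 2136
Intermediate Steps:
q(J, w) = 5
m(O, F) = 5
431 + 341*m(18, 0) = 431 + 341*5 = 431 + 1705 = 2136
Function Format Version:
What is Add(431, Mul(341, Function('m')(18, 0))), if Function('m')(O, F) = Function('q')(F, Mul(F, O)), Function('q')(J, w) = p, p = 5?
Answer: 2136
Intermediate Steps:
Function('q')(J, w) = 5
Function('m')(O, F) = 5
Add(431, Mul(341, Function('m')(18, 0))) = Add(431, Mul(341, 5)) = Add(431, 1705) = 2136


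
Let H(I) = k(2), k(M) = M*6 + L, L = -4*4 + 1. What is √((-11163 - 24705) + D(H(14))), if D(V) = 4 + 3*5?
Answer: I*√35849 ≈ 189.34*I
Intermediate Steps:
L = -15 (L = -16 + 1 = -15)
k(M) = -15 + 6*M (k(M) = M*6 - 15 = 6*M - 15 = -15 + 6*M)
H(I) = -3 (H(I) = -15 + 6*2 = -15 + 12 = -3)
D(V) = 19 (D(V) = 4 + 15 = 19)
√((-11163 - 24705) + D(H(14))) = √((-11163 - 24705) + 19) = √(-35868 + 19) = √(-35849) = I*√35849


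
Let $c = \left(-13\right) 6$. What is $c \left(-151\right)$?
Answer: $11778$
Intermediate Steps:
$c = -78$
$c \left(-151\right) = \left(-78\right) \left(-151\right) = 11778$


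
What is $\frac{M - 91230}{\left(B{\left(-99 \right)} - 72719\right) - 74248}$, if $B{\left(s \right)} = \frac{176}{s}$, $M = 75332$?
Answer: $\frac{143082}{1322719} \approx 0.10817$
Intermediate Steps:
$\frac{M - 91230}{\left(B{\left(-99 \right)} - 72719\right) - 74248} = \frac{75332 - 91230}{\left(\frac{176}{-99} - 72719\right) - 74248} = - \frac{15898}{\left(176 \left(- \frac{1}{99}\right) - 72719\right) - 74248} = - \frac{15898}{\left(- \frac{16}{9} - 72719\right) - 74248} = - \frac{15898}{- \frac{654487}{9} - 74248} = - \frac{15898}{- \frac{1322719}{9}} = \left(-15898\right) \left(- \frac{9}{1322719}\right) = \frac{143082}{1322719}$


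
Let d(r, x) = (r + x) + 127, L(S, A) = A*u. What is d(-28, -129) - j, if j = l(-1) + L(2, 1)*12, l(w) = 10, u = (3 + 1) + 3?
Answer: -124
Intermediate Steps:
u = 7 (u = 4 + 3 = 7)
L(S, A) = 7*A (L(S, A) = A*7 = 7*A)
d(r, x) = 127 + r + x
j = 94 (j = 10 + (7*1)*12 = 10 + 7*12 = 10 + 84 = 94)
d(-28, -129) - j = (127 - 28 - 129) - 1*94 = -30 - 94 = -124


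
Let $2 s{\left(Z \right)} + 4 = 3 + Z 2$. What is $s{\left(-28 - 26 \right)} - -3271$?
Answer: $\frac{6433}{2} \approx 3216.5$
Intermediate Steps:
$s{\left(Z \right)} = - \frac{1}{2} + Z$ ($s{\left(Z \right)} = -2 + \frac{3 + Z 2}{2} = -2 + \frac{3 + 2 Z}{2} = -2 + \left(\frac{3}{2} + Z\right) = - \frac{1}{2} + Z$)
$s{\left(-28 - 26 \right)} - -3271 = \left(- \frac{1}{2} - 54\right) - -3271 = \left(- \frac{1}{2} - 54\right) + 3271 = - \frac{109}{2} + 3271 = \frac{6433}{2}$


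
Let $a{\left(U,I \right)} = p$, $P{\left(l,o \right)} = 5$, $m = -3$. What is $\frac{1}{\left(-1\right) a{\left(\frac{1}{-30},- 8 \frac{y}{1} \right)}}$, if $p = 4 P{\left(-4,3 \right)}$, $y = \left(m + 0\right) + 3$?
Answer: $- \frac{1}{20} \approx -0.05$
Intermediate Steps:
$y = 0$ ($y = \left(-3 + 0\right) + 3 = -3 + 3 = 0$)
$p = 20$ ($p = 4 \cdot 5 = 20$)
$a{\left(U,I \right)} = 20$
$\frac{1}{\left(-1\right) a{\left(\frac{1}{-30},- 8 \frac{y}{1} \right)}} = \frac{1}{\left(-1\right) 20} = \frac{1}{-20} = - \frac{1}{20}$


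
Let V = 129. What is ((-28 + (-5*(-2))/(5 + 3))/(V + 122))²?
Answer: 11449/1008016 ≈ 0.011358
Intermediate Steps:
((-28 + (-5*(-2))/(5 + 3))/(V + 122))² = ((-28 + (-5*(-2))/(5 + 3))/(129 + 122))² = ((-28 + 10/8)/251)² = ((-28 + 10*(⅛))*(1/251))² = ((-28 + 5/4)*(1/251))² = (-107/4*1/251)² = (-107/1004)² = 11449/1008016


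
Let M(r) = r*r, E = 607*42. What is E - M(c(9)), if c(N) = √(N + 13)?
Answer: 25472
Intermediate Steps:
c(N) = √(13 + N)
E = 25494
M(r) = r²
E - M(c(9)) = 25494 - (√(13 + 9))² = 25494 - (√22)² = 25494 - 1*22 = 25494 - 22 = 25472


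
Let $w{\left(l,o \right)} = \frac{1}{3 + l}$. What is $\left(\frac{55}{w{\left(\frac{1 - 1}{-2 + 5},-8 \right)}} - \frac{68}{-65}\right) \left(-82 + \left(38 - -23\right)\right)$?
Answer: $- \frac{226653}{65} \approx -3487.0$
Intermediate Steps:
$\left(\frac{55}{w{\left(\frac{1 - 1}{-2 + 5},-8 \right)}} - \frac{68}{-65}\right) \left(-82 + \left(38 - -23\right)\right) = \left(\frac{55}{\frac{1}{3 + \frac{1 - 1}{-2 + 5}}} - \frac{68}{-65}\right) \left(-82 + \left(38 - -23\right)\right) = \left(\frac{55}{\frac{1}{3 + \frac{0}{3}}} - - \frac{68}{65}\right) \left(-82 + \left(38 + 23\right)\right) = \left(\frac{55}{\frac{1}{3 + 0 \cdot \frac{1}{3}}} + \frac{68}{65}\right) \left(-82 + 61\right) = \left(\frac{55}{\frac{1}{3 + 0}} + \frac{68}{65}\right) \left(-21\right) = \left(\frac{55}{\frac{1}{3}} + \frac{68}{65}\right) \left(-21\right) = \left(55 \frac{1}{\frac{1}{3}} + \frac{68}{65}\right) \left(-21\right) = \left(55 \cdot 3 + \frac{68}{65}\right) \left(-21\right) = \left(165 + \frac{68}{65}\right) \left(-21\right) = \frac{10793}{65} \left(-21\right) = - \frac{226653}{65}$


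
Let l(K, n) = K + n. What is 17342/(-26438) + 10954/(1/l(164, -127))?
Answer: 5357625591/13219 ≈ 4.0530e+5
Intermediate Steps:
17342/(-26438) + 10954/(1/l(164, -127)) = 17342/(-26438) + 10954/(1/(164 - 127)) = 17342*(-1/26438) + 10954/(1/37) = -8671/13219 + 10954/(1/37) = -8671/13219 + 10954*37 = -8671/13219 + 405298 = 5357625591/13219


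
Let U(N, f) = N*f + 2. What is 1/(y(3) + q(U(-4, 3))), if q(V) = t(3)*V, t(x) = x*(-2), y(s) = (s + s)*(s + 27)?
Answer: 1/240 ≈ 0.0041667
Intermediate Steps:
U(N, f) = 2 + N*f
y(s) = 2*s*(27 + s) (y(s) = (2*s)*(27 + s) = 2*s*(27 + s))
t(x) = -2*x
q(V) = -6*V (q(V) = (-2*3)*V = -6*V)
1/(y(3) + q(U(-4, 3))) = 1/(2*3*(27 + 3) - 6*(2 - 4*3)) = 1/(2*3*30 - 6*(2 - 12)) = 1/(180 - 6*(-10)) = 1/(180 + 60) = 1/240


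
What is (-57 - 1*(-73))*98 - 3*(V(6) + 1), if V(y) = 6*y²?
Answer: 917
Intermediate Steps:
(-57 - 1*(-73))*98 - 3*(V(6) + 1) = (-57 - 1*(-73))*98 - 3*(6*6² + 1) = (-57 + 73)*98 - 3*(6*36 + 1) = 16*98 - 3*(216 + 1) = 1568 - 3*217 = 1568 - 651 = 917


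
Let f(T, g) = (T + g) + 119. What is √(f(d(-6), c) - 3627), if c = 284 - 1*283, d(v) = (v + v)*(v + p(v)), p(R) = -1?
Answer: I*√3423 ≈ 58.506*I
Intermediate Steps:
d(v) = 2*v*(-1 + v) (d(v) = (v + v)*(v - 1) = (2*v)*(-1 + v) = 2*v*(-1 + v))
c = 1 (c = 284 - 283 = 1)
f(T, g) = 119 + T + g
√(f(d(-6), c) - 3627) = √((119 + 2*(-6)*(-1 - 6) + 1) - 3627) = √((119 + 2*(-6)*(-7) + 1) - 3627) = √((119 + 84 + 1) - 3627) = √(204 - 3627) = √(-3423) = I*√3423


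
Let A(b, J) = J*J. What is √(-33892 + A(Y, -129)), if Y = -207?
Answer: I*√17251 ≈ 131.34*I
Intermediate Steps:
A(b, J) = J²
√(-33892 + A(Y, -129)) = √(-33892 + (-129)²) = √(-33892 + 16641) = √(-17251) = I*√17251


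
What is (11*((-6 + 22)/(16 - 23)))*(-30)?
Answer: 5280/7 ≈ 754.29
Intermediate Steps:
(11*((-6 + 22)/(16 - 23)))*(-30) = (11*(16/(-7)))*(-30) = (11*(16*(-1/7)))*(-30) = (11*(-16/7))*(-30) = -176/7*(-30) = 5280/7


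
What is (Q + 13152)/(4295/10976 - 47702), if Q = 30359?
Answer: -477576736/523572857 ≈ -0.91215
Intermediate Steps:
(Q + 13152)/(4295/10976 - 47702) = (30359 + 13152)/(4295/10976 - 47702) = 43511/(4295*(1/10976) - 47702) = 43511/(4295/10976 - 47702) = 43511/(-523572857/10976) = 43511*(-10976/523572857) = -477576736/523572857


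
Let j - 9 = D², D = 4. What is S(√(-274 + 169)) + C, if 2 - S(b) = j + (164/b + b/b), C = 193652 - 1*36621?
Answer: 157007 + 164*I*√105/105 ≈ 1.5701e+5 + 16.005*I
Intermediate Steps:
j = 25 (j = 9 + 4² = 9 + 16 = 25)
C = 157031 (C = 193652 - 36621 = 157031)
S(b) = -24 - 164/b (S(b) = 2 - (25 + (164/b + b/b)) = 2 - (25 + (164/b + 1)) = 2 - (25 + (1 + 164/b)) = 2 - (26 + 164/b) = 2 + (-26 - 164/b) = -24 - 164/b)
S(√(-274 + 169)) + C = (-24 - 164/√(-274 + 169)) + 157031 = (-24 - 164*(-I*√105/105)) + 157031 = (-24 - (-164)*I*√105/105) + 157031 = (-24 + 164*I*√105/105) + 157031 = 157007 + 164*I*√105/105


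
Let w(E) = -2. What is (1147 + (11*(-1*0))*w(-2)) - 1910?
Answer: -763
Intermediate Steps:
(1147 + (11*(-1*0))*w(-2)) - 1910 = (1147 + (11*(-1*0))*(-2)) - 1910 = (1147 + (11*0)*(-2)) - 1910 = (1147 + 0*(-2)) - 1910 = (1147 + 0) - 1910 = 1147 - 1910 = -763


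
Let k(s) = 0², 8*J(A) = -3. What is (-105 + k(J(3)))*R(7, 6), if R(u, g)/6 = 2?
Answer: -1260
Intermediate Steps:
J(A) = -3/8 (J(A) = (⅛)*(-3) = -3/8)
k(s) = 0
R(u, g) = 12 (R(u, g) = 6*2 = 12)
(-105 + k(J(3)))*R(7, 6) = (-105 + 0)*12 = -105*12 = -1260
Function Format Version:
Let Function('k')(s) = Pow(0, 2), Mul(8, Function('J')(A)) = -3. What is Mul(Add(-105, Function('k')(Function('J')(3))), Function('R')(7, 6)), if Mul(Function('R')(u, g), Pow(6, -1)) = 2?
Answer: -1260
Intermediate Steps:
Function('J')(A) = Rational(-3, 8) (Function('J')(A) = Mul(Rational(1, 8), -3) = Rational(-3, 8))
Function('k')(s) = 0
Function('R')(u, g) = 12 (Function('R')(u, g) = Mul(6, 2) = 12)
Mul(Add(-105, Function('k')(Function('J')(3))), Function('R')(7, 6)) = Mul(Add(-105, 0), 12) = Mul(-105, 12) = -1260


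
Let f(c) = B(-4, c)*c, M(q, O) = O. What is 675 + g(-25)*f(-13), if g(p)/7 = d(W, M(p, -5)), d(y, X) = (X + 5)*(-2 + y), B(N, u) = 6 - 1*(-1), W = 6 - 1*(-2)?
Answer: 675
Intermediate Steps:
W = 8 (W = 6 + 2 = 8)
B(N, u) = 7 (B(N, u) = 6 + 1 = 7)
d(y, X) = (-2 + y)*(5 + X) (d(y, X) = (5 + X)*(-2 + y) = (-2 + y)*(5 + X))
g(p) = 0 (g(p) = 7*(-10 - 2*(-5) + 5*8 - 5*8) = 7*(-10 + 10 + 40 - 40) = 7*0 = 0)
f(c) = 7*c
675 + g(-25)*f(-13) = 675 + 0*(7*(-13)) = 675 + 0*(-91) = 675 + 0 = 675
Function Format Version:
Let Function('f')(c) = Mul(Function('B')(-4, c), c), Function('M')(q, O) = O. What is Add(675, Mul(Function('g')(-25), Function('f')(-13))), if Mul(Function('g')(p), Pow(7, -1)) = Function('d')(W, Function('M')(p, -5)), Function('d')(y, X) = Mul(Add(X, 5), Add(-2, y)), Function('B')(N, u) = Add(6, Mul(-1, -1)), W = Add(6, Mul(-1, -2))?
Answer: 675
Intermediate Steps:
W = 8 (W = Add(6, 2) = 8)
Function('B')(N, u) = 7 (Function('B')(N, u) = Add(6, 1) = 7)
Function('d')(y, X) = Mul(Add(-2, y), Add(5, X)) (Function('d')(y, X) = Mul(Add(5, X), Add(-2, y)) = Mul(Add(-2, y), Add(5, X)))
Function('g')(p) = 0 (Function('g')(p) = Mul(7, Add(-10, Mul(-2, -5), Mul(5, 8), Mul(-5, 8))) = Mul(7, Add(-10, 10, 40, -40)) = Mul(7, 0) = 0)
Function('f')(c) = Mul(7, c)
Add(675, Mul(Function('g')(-25), Function('f')(-13))) = Add(675, Mul(0, Mul(7, -13))) = Add(675, Mul(0, -91)) = Add(675, 0) = 675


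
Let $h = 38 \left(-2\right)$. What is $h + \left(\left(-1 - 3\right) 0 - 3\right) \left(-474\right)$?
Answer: $1346$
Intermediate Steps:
$h = -76$
$h + \left(\left(-1 - 3\right) 0 - 3\right) \left(-474\right) = -76 + \left(\left(-1 - 3\right) 0 - 3\right) \left(-474\right) = -76 + \left(\left(-4\right) 0 - 3\right) \left(-474\right) = -76 + \left(0 - 3\right) \left(-474\right) = -76 - -1422 = -76 + 1422 = 1346$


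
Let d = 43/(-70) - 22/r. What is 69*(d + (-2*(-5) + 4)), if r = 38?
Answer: 1175277/1330 ≈ 883.67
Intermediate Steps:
d = -1587/1330 (d = 43/(-70) - 22/38 = 43*(-1/70) - 22*1/38 = -43/70 - 11/19 = -1587/1330 ≈ -1.1932)
69*(d + (-2*(-5) + 4)) = 69*(-1587/1330 + (-2*(-5) + 4)) = 69*(-1587/1330 + (10 + 4)) = 69*(-1587/1330 + 14) = 69*(17033/1330) = 1175277/1330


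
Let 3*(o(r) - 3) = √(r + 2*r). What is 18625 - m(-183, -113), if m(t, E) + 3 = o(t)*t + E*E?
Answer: 6408 + 183*I*√61 ≈ 6408.0 + 1429.3*I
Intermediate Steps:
o(r) = 3 + √3*√r/3 (o(r) = 3 + √(r + 2*r)/3 = 3 + √(3*r)/3 = 3 + (√3*√r)/3 = 3 + √3*√r/3)
m(t, E) = -3 + E² + t*(3 + √3*√t/3) (m(t, E) = -3 + ((3 + √3*√t/3)*t + E*E) = -3 + (t*(3 + √3*√t/3) + E²) = -3 + (E² + t*(3 + √3*√t/3)) = -3 + E² + t*(3 + √3*√t/3))
18625 - m(-183, -113) = 18625 - (-3 + (-113)² + 3*(-183) + √3*(-183)^(3/2)/3) = 18625 - (-3 + 12769 - 549 + √3*(-183*I*√183)/3) = 18625 - (-3 + 12769 - 549 - 183*I*√61) = 18625 - (12217 - 183*I*√61) = 18625 + (-12217 + 183*I*√61) = 6408 + 183*I*√61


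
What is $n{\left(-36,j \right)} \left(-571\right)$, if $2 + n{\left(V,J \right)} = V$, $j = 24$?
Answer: $21698$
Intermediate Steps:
$n{\left(V,J \right)} = -2 + V$
$n{\left(-36,j \right)} \left(-571\right) = \left(-2 - 36\right) \left(-571\right) = \left(-38\right) \left(-571\right) = 21698$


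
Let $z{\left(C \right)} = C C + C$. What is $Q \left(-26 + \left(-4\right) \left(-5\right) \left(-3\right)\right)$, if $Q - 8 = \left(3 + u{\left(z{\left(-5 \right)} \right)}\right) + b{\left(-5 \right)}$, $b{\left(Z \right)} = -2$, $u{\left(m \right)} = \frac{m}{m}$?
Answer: $-860$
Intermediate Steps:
$z{\left(C \right)} = C + C^{2}$ ($z{\left(C \right)} = C^{2} + C = C + C^{2}$)
$u{\left(m \right)} = 1$
$Q = 10$ ($Q = 8 + \left(\left(3 + 1\right) - 2\right) = 8 + \left(4 - 2\right) = 8 + 2 = 10$)
$Q \left(-26 + \left(-4\right) \left(-5\right) \left(-3\right)\right) = 10 \left(-26 + \left(-4\right) \left(-5\right) \left(-3\right)\right) = 10 \left(-26 + 20 \left(-3\right)\right) = 10 \left(-26 - 60\right) = 10 \left(-86\right) = -860$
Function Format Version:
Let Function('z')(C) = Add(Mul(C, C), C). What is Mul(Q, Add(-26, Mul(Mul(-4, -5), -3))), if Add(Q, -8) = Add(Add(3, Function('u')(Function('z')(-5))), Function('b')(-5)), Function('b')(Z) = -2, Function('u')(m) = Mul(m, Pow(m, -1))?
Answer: -860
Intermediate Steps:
Function('z')(C) = Add(C, Pow(C, 2)) (Function('z')(C) = Add(Pow(C, 2), C) = Add(C, Pow(C, 2)))
Function('u')(m) = 1
Q = 10 (Q = Add(8, Add(Add(3, 1), -2)) = Add(8, Add(4, -2)) = Add(8, 2) = 10)
Mul(Q, Add(-26, Mul(Mul(-4, -5), -3))) = Mul(10, Add(-26, Mul(Mul(-4, -5), -3))) = Mul(10, Add(-26, Mul(20, -3))) = Mul(10, Add(-26, -60)) = Mul(10, -86) = -860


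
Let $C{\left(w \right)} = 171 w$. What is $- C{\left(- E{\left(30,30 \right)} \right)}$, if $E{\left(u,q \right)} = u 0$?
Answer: $0$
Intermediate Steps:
$E{\left(u,q \right)} = 0$
$- C{\left(- E{\left(30,30 \right)} \right)} = - 171 \left(\left(-1\right) 0\right) = - 171 \cdot 0 = \left(-1\right) 0 = 0$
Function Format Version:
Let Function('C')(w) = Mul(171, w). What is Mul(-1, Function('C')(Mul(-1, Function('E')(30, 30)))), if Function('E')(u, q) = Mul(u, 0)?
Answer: 0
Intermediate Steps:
Function('E')(u, q) = 0
Mul(-1, Function('C')(Mul(-1, Function('E')(30, 30)))) = Mul(-1, Mul(171, Mul(-1, 0))) = Mul(-1, Mul(171, 0)) = Mul(-1, 0) = 0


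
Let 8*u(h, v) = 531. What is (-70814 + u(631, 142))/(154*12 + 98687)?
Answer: -565981/804280 ≈ -0.70371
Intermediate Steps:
u(h, v) = 531/8 (u(h, v) = (⅛)*531 = 531/8)
(-70814 + u(631, 142))/(154*12 + 98687) = (-70814 + 531/8)/(154*12 + 98687) = -565981/(8*(1848 + 98687)) = -565981/8/100535 = -565981/8*1/100535 = -565981/804280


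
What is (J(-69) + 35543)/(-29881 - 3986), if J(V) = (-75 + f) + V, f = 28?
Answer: -11809/11289 ≈ -1.0461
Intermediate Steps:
J(V) = -47 + V (J(V) = (-75 + 28) + V = -47 + V)
(J(-69) + 35543)/(-29881 - 3986) = ((-47 - 69) + 35543)/(-29881 - 3986) = (-116 + 35543)/(-33867) = 35427*(-1/33867) = -11809/11289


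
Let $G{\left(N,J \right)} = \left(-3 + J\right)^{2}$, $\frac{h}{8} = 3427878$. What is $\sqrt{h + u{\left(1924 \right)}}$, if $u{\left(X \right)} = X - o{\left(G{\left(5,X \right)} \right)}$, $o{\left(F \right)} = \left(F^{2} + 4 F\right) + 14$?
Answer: $i \sqrt{13617865974111} \approx 3.6902 \cdot 10^{6} i$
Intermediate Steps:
$h = 27423024$ ($h = 8 \cdot 3427878 = 27423024$)
$o{\left(F \right)} = 14 + F^{2} + 4 F$
$u{\left(X \right)} = -14 + X - \left(-3 + X\right)^{4} - 4 \left(-3 + X\right)^{2}$ ($u{\left(X \right)} = X - \left(14 + \left(\left(-3 + X\right)^{2}\right)^{2} + 4 \left(-3 + X\right)^{2}\right) = X - \left(14 + \left(-3 + X\right)^{4} + 4 \left(-3 + X\right)^{2}\right) = -14 + X - \left(-3 + X\right)^{4} - 4 \left(-3 + X\right)^{2}$)
$\sqrt{h + u{\left(1924 \right)}} = \sqrt{27423024 - \left(-1910 + \left(-3 + 1924\right)^{4} + 4 \left(-3 + 1924\right)^{2}\right)} = \sqrt{27423024 - \left(13617878636171 + 14760964\right)} = \sqrt{27423024 - 13617893397135} = \sqrt{-13617865974111} = i \sqrt{13617865974111}$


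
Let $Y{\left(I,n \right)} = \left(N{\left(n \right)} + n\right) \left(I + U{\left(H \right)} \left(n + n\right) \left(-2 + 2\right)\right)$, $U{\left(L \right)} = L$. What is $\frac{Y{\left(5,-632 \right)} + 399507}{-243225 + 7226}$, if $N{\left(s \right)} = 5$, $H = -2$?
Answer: $- \frac{396372}{235999} \approx -1.6796$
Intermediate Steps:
$Y{\left(I,n \right)} = I \left(5 + n\right)$ ($Y{\left(I,n \right)} = \left(5 + n\right) \left(I - 2 \left(n + n\right) \left(-2 + 2\right)\right) = \left(5 + n\right) \left(I - 2 \cdot 2 n 0\right) = \left(5 + n\right) \left(I - 0\right) = \left(5 + n\right) \left(I + 0\right) = \left(5 + n\right) I = I \left(5 + n\right)$)
$\frac{Y{\left(5,-632 \right)} + 399507}{-243225 + 7226} = \frac{5 \left(5 - 632\right) + 399507}{-243225 + 7226} = \frac{5 \left(-627\right) + 399507}{-235999} = \left(-3135 + 399507\right) \left(- \frac{1}{235999}\right) = 396372 \left(- \frac{1}{235999}\right) = - \frac{396372}{235999}$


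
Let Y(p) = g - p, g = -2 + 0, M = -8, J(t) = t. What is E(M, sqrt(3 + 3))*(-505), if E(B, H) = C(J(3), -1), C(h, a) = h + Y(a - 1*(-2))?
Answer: 0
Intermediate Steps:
g = -2
Y(p) = -2 - p
C(h, a) = -4 + h - a (C(h, a) = h + (-2 - (a - 1*(-2))) = h + (-2 - (a + 2)) = h + (-2 - (2 + a)) = h + (-2 + (-2 - a)) = h + (-4 - a) = -4 + h - a)
E(B, H) = 0 (E(B, H) = -4 + 3 - 1*(-1) = -4 + 3 + 1 = 0)
E(M, sqrt(3 + 3))*(-505) = 0*(-505) = 0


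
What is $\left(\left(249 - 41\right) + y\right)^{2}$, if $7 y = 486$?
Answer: $\frac{3771364}{49} \approx 76967.0$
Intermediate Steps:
$y = \frac{486}{7}$ ($y = \frac{1}{7} \cdot 486 = \frac{486}{7} \approx 69.429$)
$\left(\left(249 - 41\right) + y\right)^{2} = \left(\left(249 - 41\right) + \frac{486}{7}\right)^{2} = \left(208 + \frac{486}{7}\right)^{2} = \left(\frac{1942}{7}\right)^{2} = \frac{3771364}{49}$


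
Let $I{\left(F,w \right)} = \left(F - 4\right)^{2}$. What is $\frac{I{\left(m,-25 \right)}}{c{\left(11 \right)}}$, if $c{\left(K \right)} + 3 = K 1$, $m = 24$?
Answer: $50$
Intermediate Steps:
$I{\left(F,w \right)} = \left(-4 + F\right)^{2}$
$c{\left(K \right)} = -3 + K$ ($c{\left(K \right)} = -3 + K 1 = -3 + K$)
$\frac{I{\left(m,-25 \right)}}{c{\left(11 \right)}} = \frac{\left(-4 + 24\right)^{2}}{-3 + 11} = \frac{20^{2}}{8} = 400 \cdot \frac{1}{8} = 50$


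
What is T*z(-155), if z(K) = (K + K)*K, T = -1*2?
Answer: -96100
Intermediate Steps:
T = -2
z(K) = 2*K² (z(K) = (2*K)*K = 2*K²)
T*z(-155) = -4*(-155)² = -4*24025 = -2*48050 = -96100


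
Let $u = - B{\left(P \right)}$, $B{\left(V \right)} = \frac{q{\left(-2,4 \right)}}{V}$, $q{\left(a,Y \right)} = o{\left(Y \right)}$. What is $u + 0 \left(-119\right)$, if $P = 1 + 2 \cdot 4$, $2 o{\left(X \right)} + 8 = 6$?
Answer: $\frac{1}{9} \approx 0.11111$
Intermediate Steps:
$o{\left(X \right)} = -1$ ($o{\left(X \right)} = -4 + \frac{1}{2} \cdot 6 = -4 + 3 = -1$)
$q{\left(a,Y \right)} = -1$
$P = 9$ ($P = 1 + 8 = 9$)
$B{\left(V \right)} = - \frac{1}{V}$
$u = \frac{1}{9}$ ($u = - \frac{-1}{9} = \left(-1\right) \left(- \frac{1}{9}\right) = \frac{1}{9} \approx 0.11111$)
$u + 0 \left(-119\right) = \frac{1}{9} + 0 \left(-119\right) = \frac{1}{9} + 0 = \frac{1}{9}$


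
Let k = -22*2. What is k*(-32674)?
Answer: 1437656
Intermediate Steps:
k = -44
k*(-32674) = -44*(-32674) = 1437656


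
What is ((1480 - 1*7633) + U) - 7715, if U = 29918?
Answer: 16050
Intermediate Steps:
((1480 - 1*7633) + U) - 7715 = ((1480 - 1*7633) + 29918) - 7715 = ((1480 - 7633) + 29918) - 7715 = (-6153 + 29918) - 7715 = 23765 - 7715 = 16050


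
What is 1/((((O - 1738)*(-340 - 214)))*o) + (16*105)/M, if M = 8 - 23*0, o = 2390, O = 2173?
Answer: 120952880999/575966100 ≈ 210.00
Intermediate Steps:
M = 8 (M = 8 + 0 = 8)
1/((((O - 1738)*(-340 - 214)))*o) + (16*105)/M = 1/(((2173 - 1738)*(-340 - 214))*2390) + (16*105)/8 = (1/2390)/(435*(-554)) + 1680*(⅛) = (1/2390)/(-240990) + 210 = -1/240990*1/2390 + 210 = -1/575966100 + 210 = 120952880999/575966100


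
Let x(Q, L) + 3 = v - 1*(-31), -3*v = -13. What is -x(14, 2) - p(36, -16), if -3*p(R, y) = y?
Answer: -113/3 ≈ -37.667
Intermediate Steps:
v = 13/3 (v = -⅓*(-13) = 13/3 ≈ 4.3333)
p(R, y) = -y/3
x(Q, L) = 97/3 (x(Q, L) = -3 + (13/3 - 1*(-31)) = -3 + (13/3 + 31) = -3 + 106/3 = 97/3)
-x(14, 2) - p(36, -16) = -1*97/3 - (-1)*(-16)/3 = -97/3 - 1*16/3 = -97/3 - 16/3 = -113/3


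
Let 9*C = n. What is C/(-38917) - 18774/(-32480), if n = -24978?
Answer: 175879411/270862320 ≈ 0.64933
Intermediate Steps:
C = -8326/3 (C = (⅑)*(-24978) = -8326/3 ≈ -2775.3)
C/(-38917) - 18774/(-32480) = -8326/3/(-38917) - 18774/(-32480) = -8326/3*(-1/38917) - 18774*(-1/32480) = 8326/116751 + 1341/2320 = 175879411/270862320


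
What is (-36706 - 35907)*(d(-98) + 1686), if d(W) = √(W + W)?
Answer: -122425518 - 1016582*I ≈ -1.2243e+8 - 1.0166e+6*I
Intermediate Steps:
d(W) = √2*√W (d(W) = √(2*W) = √2*√W)
(-36706 - 35907)*(d(-98) + 1686) = (-36706 - 35907)*(√2*√(-98) + 1686) = -72613*(√2*(7*I*√2) + 1686) = -72613*(14*I + 1686) = -72613*(1686 + 14*I) = -122425518 - 1016582*I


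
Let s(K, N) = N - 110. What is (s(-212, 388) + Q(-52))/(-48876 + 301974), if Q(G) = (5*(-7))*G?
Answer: 1049/126549 ≈ 0.0082893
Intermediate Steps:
s(K, N) = -110 + N
Q(G) = -35*G
(s(-212, 388) + Q(-52))/(-48876 + 301974) = ((-110 + 388) - 35*(-52))/(-48876 + 301974) = (278 + 1820)/253098 = 2098*(1/253098) = 1049/126549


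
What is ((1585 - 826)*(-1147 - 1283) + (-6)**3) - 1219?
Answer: -1845805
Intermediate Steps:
((1585 - 826)*(-1147 - 1283) + (-6)**3) - 1219 = (759*(-2430) - 216) - 1219 = (-1844370 - 216) - 1219 = -1844586 - 1219 = -1845805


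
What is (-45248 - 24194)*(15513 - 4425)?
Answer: -769972896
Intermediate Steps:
(-45248 - 24194)*(15513 - 4425) = -69442*11088 = -769972896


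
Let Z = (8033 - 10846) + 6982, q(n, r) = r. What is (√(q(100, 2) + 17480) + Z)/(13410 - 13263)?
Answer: 4169/147 + √17482/147 ≈ 29.260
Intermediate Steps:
Z = 4169 (Z = -2813 + 6982 = 4169)
(√(q(100, 2) + 17480) + Z)/(13410 - 13263) = (√(2 + 17480) + 4169)/(13410 - 13263) = (√17482 + 4169)/147 = (4169 + √17482)*(1/147) = 4169/147 + √17482/147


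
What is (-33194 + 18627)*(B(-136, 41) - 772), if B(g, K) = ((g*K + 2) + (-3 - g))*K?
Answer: 3260866651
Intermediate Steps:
B(g, K) = K*(-1 - g + K*g) (B(g, K) = ((K*g + 2) + (-3 - g))*K = ((2 + K*g) + (-3 - g))*K = (-1 - g + K*g)*K = K*(-1 - g + K*g))
(-33194 + 18627)*(B(-136, 41) - 772) = (-33194 + 18627)*(41*(-1 - 1*(-136) + 41*(-136)) - 772) = -14567*(41*(-1 + 136 - 5576) - 772) = -14567*(41*(-5441) - 772) = -14567*(-223081 - 772) = -14567*(-223853) = 3260866651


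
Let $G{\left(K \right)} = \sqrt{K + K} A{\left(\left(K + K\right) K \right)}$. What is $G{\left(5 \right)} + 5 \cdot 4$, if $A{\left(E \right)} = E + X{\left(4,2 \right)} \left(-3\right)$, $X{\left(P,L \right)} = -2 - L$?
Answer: $20 + 62 \sqrt{10} \approx 216.06$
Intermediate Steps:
$A{\left(E \right)} = 12 + E$ ($A{\left(E \right)} = E + \left(-2 - 2\right) \left(-3\right) = E - -12 = E + 12 = 12 + E$)
$G{\left(K \right)} = \sqrt{2} \sqrt{K} \left(12 + 2 K^{2}\right)$ ($G{\left(K \right)} = \sqrt{K + K} \left(12 + \left(K + K\right) K\right) = \sqrt{2 K} \left(12 + 2 K K\right) = \sqrt{2} \sqrt{K} \left(12 + 2 K^{2}\right)$)
$G{\left(5 \right)} + 5 \cdot 4 = 2 \sqrt{2} \sqrt{5} \left(6 + 5^{2}\right) + 5 \cdot 4 = 2 \sqrt{2} \sqrt{5} \left(6 + 25\right) + 20 = 2 \sqrt{2} \sqrt{5} \cdot 31 + 20 = 62 \sqrt{10} + 20 = 20 + 62 \sqrt{10}$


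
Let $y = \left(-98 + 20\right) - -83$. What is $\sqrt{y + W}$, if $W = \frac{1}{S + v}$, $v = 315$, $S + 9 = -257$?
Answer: $\frac{\sqrt{246}}{7} \approx 2.2406$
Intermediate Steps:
$S = -266$ ($S = -9 - 257 = -266$)
$y = 5$ ($y = -78 + 83 = 5$)
$W = \frac{1}{49}$ ($W = \frac{1}{-266 + 315} = \frac{1}{49} \approx 0.020408$)
$\sqrt{y + W} = \sqrt{5 + \frac{1}{49}} = \sqrt{\frac{246}{49}} = \frac{\sqrt{246}}{7}$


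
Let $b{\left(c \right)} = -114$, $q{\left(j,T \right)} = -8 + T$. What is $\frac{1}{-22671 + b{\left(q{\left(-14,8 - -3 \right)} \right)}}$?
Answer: $- \frac{1}{22785} \approx -4.3889 \cdot 10^{-5}$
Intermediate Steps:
$\frac{1}{-22671 + b{\left(q{\left(-14,8 - -3 \right)} \right)}} = \frac{1}{-22671 - 114} = \frac{1}{-22785} = - \frac{1}{22785}$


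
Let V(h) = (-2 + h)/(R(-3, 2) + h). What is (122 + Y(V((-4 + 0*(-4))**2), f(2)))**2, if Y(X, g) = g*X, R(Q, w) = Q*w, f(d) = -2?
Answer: 355216/25 ≈ 14209.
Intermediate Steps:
V(h) = (-2 + h)/(-6 + h) (V(h) = (-2 + h)/(-3*2 + h) = (-2 + h)/(-6 + h))
Y(X, g) = X*g
(122 + Y(V((-4 + 0*(-4))**2), f(2)))**2 = (122 + ((-2 + (-4 + 0*(-4))**2)/(-6 + (-4 + 0*(-4))**2))*(-2))**2 = (122 + ((-2 + (-4 + 0)**2)/(-6 + (-4 + 0)**2))*(-2))**2 = (122 + ((-2 + (-4)**2)/(-6 + (-4)**2))*(-2))**2 = (122 + ((-2 + 16)/(-6 + 16))*(-2))**2 = (122 + (14/10)*(-2))**2 = (122 + ((1/10)*14)*(-2))**2 = (122 + (7/5)*(-2))**2 = (122 - 14/5)**2 = (596/5)**2 = 355216/25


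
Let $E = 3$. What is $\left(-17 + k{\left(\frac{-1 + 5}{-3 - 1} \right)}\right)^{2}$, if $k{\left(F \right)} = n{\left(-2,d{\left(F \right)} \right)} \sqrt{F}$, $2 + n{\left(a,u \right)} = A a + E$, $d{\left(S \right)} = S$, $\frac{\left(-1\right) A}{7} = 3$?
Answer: $\left(17 - 43 i\right)^{2} \approx -1560.0 - 1462.0 i$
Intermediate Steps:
$A = -21$ ($A = \left(-7\right) 3 = -21$)
$n{\left(a,u \right)} = 1 - 21 a$ ($n{\left(a,u \right)} = -2 - \left(-3 + 21 a\right) = 1 - 21 a$)
$k{\left(F \right)} = 43 \sqrt{F}$ ($k{\left(F \right)} = \left(1 - -42\right) \sqrt{F} = \left(1 + 42\right) \sqrt{F} = 43 \sqrt{F}$)
$\left(-17 + k{\left(\frac{-1 + 5}{-3 - 1} \right)}\right)^{2} = \left(-17 + 43 \sqrt{\frac{-1 + 5}{-3 - 1}}\right)^{2} = \left(-17 + 43 \sqrt{\frac{4}{-4}}\right)^{2} = \left(-17 + 43 \sqrt{4 \left(- \frac{1}{4}\right)}\right)^{2} = \left(-17 + 43 \sqrt{-1}\right)^{2} = \left(-17 + 43 i\right)^{2}$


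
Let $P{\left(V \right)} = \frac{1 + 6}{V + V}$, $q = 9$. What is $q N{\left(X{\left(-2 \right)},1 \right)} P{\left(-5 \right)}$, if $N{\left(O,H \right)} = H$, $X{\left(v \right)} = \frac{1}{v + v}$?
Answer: $- \frac{63}{10} \approx -6.3$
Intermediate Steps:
$X{\left(v \right)} = \frac{1}{2 v}$
$P{\left(V \right)} = \frac{7}{2 V}$
$q N{\left(X{\left(-2 \right)},1 \right)} P{\left(-5 \right)} = 9 \cdot 1 \frac{7}{2 \left(-5\right)} = 9 \cdot \frac{7}{2} \left(- \frac{1}{5}\right) = 9 \left(- \frac{7}{10}\right) = - \frac{63}{10}$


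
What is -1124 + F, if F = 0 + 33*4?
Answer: -992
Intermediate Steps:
F = 132 (F = 0 + 132 = 132)
-1124 + F = -1124 + 132 = -992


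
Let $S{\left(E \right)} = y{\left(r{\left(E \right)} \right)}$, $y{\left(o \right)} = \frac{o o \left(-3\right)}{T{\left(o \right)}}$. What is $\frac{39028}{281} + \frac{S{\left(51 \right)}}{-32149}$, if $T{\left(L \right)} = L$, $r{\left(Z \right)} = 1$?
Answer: $\frac{1254712015}{9033869} \approx 138.89$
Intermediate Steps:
$y{\left(o \right)} = - 3 o$ ($y{\left(o \right)} = \frac{o o \left(-3\right)}{o} = \frac{o \left(- 3 o\right)}{o} = \frac{\left(-3\right) o^{2}}{o} = - 3 o$)
$S{\left(E \right)} = -3$ ($S{\left(E \right)} = \left(-3\right) 1 = -3$)
$\frac{39028}{281} + \frac{S{\left(51 \right)}}{-32149} = \frac{39028}{281} - \frac{3}{-32149} = 39028 \cdot \frac{1}{281} - - \frac{3}{32149} = \frac{39028}{281} + \frac{3}{32149} = \frac{1254712015}{9033869}$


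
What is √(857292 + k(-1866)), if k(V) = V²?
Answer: 4*√271203 ≈ 2083.1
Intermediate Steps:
√(857292 + k(-1866)) = √(857292 + (-1866)²) = √(857292 + 3481956) = √4339248 = 4*√271203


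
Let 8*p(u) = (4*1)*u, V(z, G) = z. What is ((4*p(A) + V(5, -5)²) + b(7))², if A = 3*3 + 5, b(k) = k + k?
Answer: 4489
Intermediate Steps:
b(k) = 2*k
A = 14 (A = 9 + 5 = 14)
p(u) = u/2 (p(u) = ((4*1)*u)/8 = (4*u)/8 = u/2)
((4*p(A) + V(5, -5)²) + b(7))² = ((4*((½)*14) + 5²) + 2*7)² = ((4*7 + 25) + 14)² = ((28 + 25) + 14)² = (53 + 14)² = 67² = 4489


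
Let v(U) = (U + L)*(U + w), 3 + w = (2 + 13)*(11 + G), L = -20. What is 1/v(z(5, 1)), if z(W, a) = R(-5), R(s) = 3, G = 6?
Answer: -1/4335 ≈ -0.00023068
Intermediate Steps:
z(W, a) = 3
w = 252 (w = -3 + (2 + 13)*(11 + 6) = -3 + 15*17 = -3 + 255 = 252)
v(U) = (-20 + U)*(252 + U) (v(U) = (U - 20)*(U + 252) = (-20 + U)*(252 + U))
1/v(z(5, 1)) = 1/(-5040 + 3² + 232*3) = 1/(-5040 + 9 + 696) = 1/(-4335) = -1/4335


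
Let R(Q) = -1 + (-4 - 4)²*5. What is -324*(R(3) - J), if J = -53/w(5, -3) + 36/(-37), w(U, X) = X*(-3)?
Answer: -3906432/37 ≈ -1.0558e+5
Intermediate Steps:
w(U, X) = -3*X
J = -2285/333 (J = -53/((-3*(-3))) + 36/(-37) = -53/9 + 36*(-1/37) = -53*⅑ - 36/37 = -53/9 - 36/37 = -2285/333 ≈ -6.8619)
R(Q) = 319 (R(Q) = -1 + (-8)²*5 = -1 + 64*5 = -1 + 320 = 319)
-324*(R(3) - J) = -324*(319 - 1*(-2285/333)) = -324*(319 + 2285/333) = -324*108512/333 = -3906432/37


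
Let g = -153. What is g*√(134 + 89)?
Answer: -153*√223 ≈ -2284.8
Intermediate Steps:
g*√(134 + 89) = -153*√(134 + 89) = -153*√223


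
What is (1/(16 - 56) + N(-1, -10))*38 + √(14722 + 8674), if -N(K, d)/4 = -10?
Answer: 30381/20 + 2*√5849 ≈ 1672.0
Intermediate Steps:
N(K, d) = 40 (N(K, d) = -4*(-10) = 40)
(1/(16 - 56) + N(-1, -10))*38 + √(14722 + 8674) = (1/(16 - 56) + 40)*38 + √(14722 + 8674) = (1/(-40) + 40)*38 + √23396 = (-1/40 + 40)*38 + 2*√5849 = (1599/40)*38 + 2*√5849 = 30381/20 + 2*√5849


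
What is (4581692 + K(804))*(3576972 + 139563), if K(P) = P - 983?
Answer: 17027353417455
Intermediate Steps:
K(P) = -983 + P
(4581692 + K(804))*(3576972 + 139563) = (4581692 + (-983 + 804))*(3576972 + 139563) = (4581692 - 179)*3716535 = 4581513*3716535 = 17027353417455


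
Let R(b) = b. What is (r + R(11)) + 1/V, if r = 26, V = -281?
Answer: 10396/281 ≈ 36.996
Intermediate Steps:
(r + R(11)) + 1/V = (26 + 11) + 1/(-281) = 37 - 1/281 = 10396/281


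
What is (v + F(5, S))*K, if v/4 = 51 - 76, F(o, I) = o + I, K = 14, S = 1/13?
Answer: -17276/13 ≈ -1328.9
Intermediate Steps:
S = 1/13 ≈ 0.076923
F(o, I) = I + o
v = -100 (v = 4*(51 - 76) = 4*(-25) = -100)
(v + F(5, S))*K = (-100 + (1/13 + 5))*14 = (-100 + 66/13)*14 = -1234/13*14 = -17276/13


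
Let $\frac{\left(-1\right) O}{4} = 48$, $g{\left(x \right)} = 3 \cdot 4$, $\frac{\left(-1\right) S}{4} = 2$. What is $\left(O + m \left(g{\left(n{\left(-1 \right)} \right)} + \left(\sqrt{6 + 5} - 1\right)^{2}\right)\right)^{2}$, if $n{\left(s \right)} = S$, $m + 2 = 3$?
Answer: $28268 + 672 \sqrt{11} \approx 30497.0$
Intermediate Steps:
$m = 1$ ($m = -2 + 3 = 1$)
$S = -8$ ($S = \left(-4\right) 2 = -8$)
$n{\left(s \right)} = -8$
$g{\left(x \right)} = 12$
$O = -192$ ($O = \left(-4\right) 48 = -192$)
$\left(O + m \left(g{\left(n{\left(-1 \right)} \right)} + \left(\sqrt{6 + 5} - 1\right)^{2}\right)\right)^{2} = \left(-192 + 1 \left(12 + \left(\sqrt{6 + 5} - 1\right)^{2}\right)\right)^{2} = \left(-192 + 1 \left(12 + \left(\sqrt{11} - 1\right)^{2}\right)\right)^{2} = \left(-192 + 1 \left(12 + \left(-1 + \sqrt{11}\right)^{2}\right)\right)^{2} = \left(-192 + \left(12 + \left(-1 + \sqrt{11}\right)^{2}\right)\right)^{2} = \left(-180 + \left(-1 + \sqrt{11}\right)^{2}\right)^{2}$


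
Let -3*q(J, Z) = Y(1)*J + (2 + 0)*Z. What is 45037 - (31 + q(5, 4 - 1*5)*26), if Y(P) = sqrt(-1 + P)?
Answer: 134966/3 ≈ 44989.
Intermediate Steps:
q(J, Z) = -2*Z/3 (q(J, Z) = -(sqrt(-1 + 1)*J + (2 + 0)*Z)/3 = -(sqrt(0)*J + 2*Z)/3 = -(0*J + 2*Z)/3 = -(0 + 2*Z)/3 = -2*Z/3)
45037 - (31 + q(5, 4 - 1*5)*26) = 45037 - (31 - 2*(4 - 1*5)/3*26) = 45037 - (31 - 2*(4 - 5)/3*26) = 45037 - (31 - 2/3*(-1)*26) = 45037 - (31 + (2/3)*26) = 45037 - (31 + 52/3) = 45037 - 1*145/3 = 45037 - 145/3 = 134966/3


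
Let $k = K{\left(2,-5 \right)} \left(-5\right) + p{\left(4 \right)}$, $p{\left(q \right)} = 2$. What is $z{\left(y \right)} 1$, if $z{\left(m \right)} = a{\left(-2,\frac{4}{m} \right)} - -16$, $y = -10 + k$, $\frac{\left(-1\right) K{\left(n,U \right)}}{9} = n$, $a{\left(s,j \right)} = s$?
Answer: $14$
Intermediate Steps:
$K{\left(n,U \right)} = - 9 n$
$k = 92$ ($k = \left(-9\right) 2 \left(-5\right) + 2 = \left(-18\right) \left(-5\right) + 2 = 90 + 2 = 92$)
$y = 82$ ($y = -10 + 92 = 82$)
$z{\left(m \right)} = 14$ ($z{\left(m \right)} = -2 - -16 = -2 + 16 = 14$)
$z{\left(y \right)} 1 = 14 \cdot 1 = 14$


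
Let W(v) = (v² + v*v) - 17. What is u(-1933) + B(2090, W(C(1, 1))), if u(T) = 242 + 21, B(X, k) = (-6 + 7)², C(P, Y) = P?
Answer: 264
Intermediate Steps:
W(v) = -17 + 2*v² (W(v) = (v² + v²) - 17 = 2*v² - 17 = -17 + 2*v²)
B(X, k) = 1 (B(X, k) = 1² = 1)
u(T) = 263
u(-1933) + B(2090, W(C(1, 1))) = 263 + 1 = 264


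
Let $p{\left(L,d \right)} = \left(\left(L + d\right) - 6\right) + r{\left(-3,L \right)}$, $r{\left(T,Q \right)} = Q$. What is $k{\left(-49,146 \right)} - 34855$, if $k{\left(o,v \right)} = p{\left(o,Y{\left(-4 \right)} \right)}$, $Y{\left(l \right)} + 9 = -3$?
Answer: $-34971$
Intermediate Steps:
$Y{\left(l \right)} = -12$ ($Y{\left(l \right)} = -9 - 3 = -12$)
$p{\left(L,d \right)} = -6 + d + 2 L$ ($p{\left(L,d \right)} = \left(\left(L + d\right) - 6\right) + L = \left(-6 + L + d\right) + L = -6 + d + 2 L$)
$k{\left(o,v \right)} = -18 + 2 o$ ($k{\left(o,v \right)} = -6 - 12 + 2 o = -18 + 2 o$)
$k{\left(-49,146 \right)} - 34855 = \left(-18 + 2 \left(-49\right)\right) - 34855 = \left(-18 - 98\right) - 34855 = -116 - 34855 = -34971$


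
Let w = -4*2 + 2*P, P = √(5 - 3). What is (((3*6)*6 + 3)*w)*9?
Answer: -7992 + 1998*√2 ≈ -5166.4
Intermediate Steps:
P = √2 ≈ 1.4142
w = -8 + 2*√2 (w = -4*2 + 2*√2 = -8 + 2*√2 ≈ -5.1716)
(((3*6)*6 + 3)*w)*9 = (((3*6)*6 + 3)*(-8 + 2*√2))*9 = ((18*6 + 3)*(-8 + 2*√2))*9 = ((108 + 3)*(-8 + 2*√2))*9 = (111*(-8 + 2*√2))*9 = (-888 + 222*√2)*9 = -7992 + 1998*√2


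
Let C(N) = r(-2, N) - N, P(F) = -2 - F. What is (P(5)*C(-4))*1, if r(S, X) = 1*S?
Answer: -14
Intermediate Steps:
r(S, X) = S
C(N) = -2 - N
(P(5)*C(-4))*1 = ((-2 - 1*5)*(-2 - 1*(-4)))*1 = ((-2 - 5)*(-2 + 4))*1 = -7*2*1 = -14*1 = -14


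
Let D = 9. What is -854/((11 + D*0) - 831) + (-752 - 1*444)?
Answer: -489933/410 ≈ -1195.0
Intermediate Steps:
-854/((11 + D*0) - 831) + (-752 - 1*444) = -854/((11 + 9*0) - 831) + (-752 - 1*444) = -854/((11 + 0) - 831) + (-752 - 444) = -854/(11 - 831) - 1196 = -854/(-820) - 1196 = -854*(-1/820) - 1196 = 427/410 - 1196 = -489933/410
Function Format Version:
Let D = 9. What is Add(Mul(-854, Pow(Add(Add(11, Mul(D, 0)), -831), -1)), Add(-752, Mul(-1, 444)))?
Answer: Rational(-489933, 410) ≈ -1195.0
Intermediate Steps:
Add(Mul(-854, Pow(Add(Add(11, Mul(D, 0)), -831), -1)), Add(-752, Mul(-1, 444))) = Add(Mul(-854, Pow(Add(Add(11, Mul(9, 0)), -831), -1)), Add(-752, Mul(-1, 444))) = Add(Mul(-854, Pow(Add(Add(11, 0), -831), -1)), Add(-752, -444)) = Add(Mul(-854, Pow(Add(11, -831), -1)), -1196) = Add(Mul(-854, Pow(-820, -1)), -1196) = Add(Mul(-854, Rational(-1, 820)), -1196) = Add(Rational(427, 410), -1196) = Rational(-489933, 410)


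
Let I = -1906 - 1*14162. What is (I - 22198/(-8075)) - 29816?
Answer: -370491102/8075 ≈ -45881.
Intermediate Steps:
I = -16068 (I = -1906 - 14162 = -16068)
(I - 22198/(-8075)) - 29816 = (-16068 - 22198/(-8075)) - 29816 = (-16068 - 22198*(-1/8075)) - 29816 = (-16068 + 22198/8075) - 29816 = -129726902/8075 - 29816 = -370491102/8075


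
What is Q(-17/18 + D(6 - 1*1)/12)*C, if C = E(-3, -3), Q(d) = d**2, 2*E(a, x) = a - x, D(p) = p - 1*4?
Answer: 0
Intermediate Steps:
D(p) = -4 + p (D(p) = p - 4 = -4 + p)
E(a, x) = a/2 - x/2 (E(a, x) = (a - x)/2 = a/2 - x/2)
C = 0 (C = (1/2)*(-3) - 1/2*(-3) = -3/2 + 3/2 = 0)
Q(-17/18 + D(6 - 1*1)/12)*C = (-17/18 + (-4 + (6 - 1*1))/12)**2*0 = (-17*1/18 + (-4 + (6 - 1))*(1/12))**2*0 = (-17/18 + (-4 + 5)*(1/12))**2*0 = (-17/18 + 1*(1/12))**2*0 = (-17/18 + 1/12)**2*0 = (-31/36)**2*0 = (961/1296)*0 = 0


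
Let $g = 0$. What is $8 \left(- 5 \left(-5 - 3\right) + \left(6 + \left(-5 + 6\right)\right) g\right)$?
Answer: $320$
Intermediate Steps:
$8 \left(- 5 \left(-5 - 3\right) + \left(6 + \left(-5 + 6\right)\right) g\right) = 8 \left(- 5 \left(-5 - 3\right) + \left(6 + \left(-5 + 6\right)\right) 0\right) = 8 \left(\left(-5\right) \left(-8\right) + \left(6 + 1\right) 0\right) = 8 \left(40 + 7 \cdot 0\right) = 8 \left(40 + 0\right) = 8 \cdot 40 = 320$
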